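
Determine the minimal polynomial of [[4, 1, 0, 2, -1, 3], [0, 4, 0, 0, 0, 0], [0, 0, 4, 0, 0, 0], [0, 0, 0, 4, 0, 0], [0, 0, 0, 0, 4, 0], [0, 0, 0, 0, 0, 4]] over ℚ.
The characteristic polynomial factors as (x - 4)^6. The minimal polynomial is ∏(x - λ)^{k_λ} where k_λ is the size of the largest Jordan block at λ.

For λ = 4: rank(A - 4I) = 1, and the largest Jordan block has size 2 (the smallest k with rank((A - 4I)^k) = rank((A - 4I)^(k+1))).

So m_A(x) = (x - 4)^2.

m_A(x) = (x - 4)^2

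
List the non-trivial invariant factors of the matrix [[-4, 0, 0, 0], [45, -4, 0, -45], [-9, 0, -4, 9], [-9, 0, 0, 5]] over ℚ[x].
x + 4, x + 4, (x - 5)(x + 4)

The Jordan structure of A has elementary divisors (x + 4), (x + 4), (x + 4), (x - 5). Arranging the block sizes at each eigenvalue in decreasing order and taking row products gives the invariant factors.

Invariant factors (smallest first, each dividing the next): x + 4, x + 4, (x - 5)(x + 4).

Check: the last factor (x - 5)(x + 4) is the minimal polynomial, and the product (x - 5)(x + 4)^3 is the characteristic polynomial.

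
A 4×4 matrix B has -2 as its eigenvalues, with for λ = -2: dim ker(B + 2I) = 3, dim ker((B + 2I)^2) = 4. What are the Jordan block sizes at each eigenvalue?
Jordan blocks: (-2, 2), (-2, 1), (-2, 1)

λ = -2: successive nullity increments [3, 1] count blocks of size ≥ k; block sizes are [2, 1, 1].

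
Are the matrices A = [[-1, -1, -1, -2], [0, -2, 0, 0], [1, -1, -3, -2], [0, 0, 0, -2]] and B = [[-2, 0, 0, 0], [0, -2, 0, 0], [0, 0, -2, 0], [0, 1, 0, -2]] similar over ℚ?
Yes.

Two matrices over a field are similar if and only if they have the same invariant factors.

Both A and B have characteristic polynomial (x + 2)^4 and minimal polynomial (x + 2)^2. Computing further, both have invariant factors x + 2, x + 2, (x + 2)^2. Hence A and B are similar.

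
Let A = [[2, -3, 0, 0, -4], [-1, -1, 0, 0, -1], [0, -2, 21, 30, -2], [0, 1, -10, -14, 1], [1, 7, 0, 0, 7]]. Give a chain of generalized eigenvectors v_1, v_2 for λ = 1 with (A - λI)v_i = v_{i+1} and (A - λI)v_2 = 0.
We seek v_1 ∈ ker((A - I)^2) \ ker(A - I), then set v_{i+1} = (A - I) v_i.

One such chain is v_1 = [[0, 1, 0, 0, -1]]^T, v_2 = [[1, -1, 0, 0, 1]]^T. Check: (A - I) v_2 = [[0, 0, 0, 0, 0]]^T = 0.

v_1 = [[0, 1, 0, 0, -1]]^T, v_2 = [[1, -1, 0, 0, 1]]^T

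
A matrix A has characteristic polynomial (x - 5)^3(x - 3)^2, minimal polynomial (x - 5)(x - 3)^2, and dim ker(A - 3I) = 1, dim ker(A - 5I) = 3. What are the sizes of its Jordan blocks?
Jordan blocks: (3, 2), (5, 1), (5, 1), (5, 1)

λ = 3: algebraic multiplicity 2 (exponent in χ_A), largest block size 2 (exponent in m_A), 1 block (geometric multiplicity). This forces block sizes [2].
λ = 5: algebraic multiplicity 3 (exponent in χ_A), largest block size 1 (exponent in m_A), 3 blocks (geometric multiplicity). These force block sizes [1, 1, 1].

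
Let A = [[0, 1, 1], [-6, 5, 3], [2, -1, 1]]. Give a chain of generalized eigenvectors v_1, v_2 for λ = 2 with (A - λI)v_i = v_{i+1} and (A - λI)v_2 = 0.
v_1 = [[-1, -2, 1]]^T, v_2 = [[1, 3, -1]]^T

We seek v_1 ∈ ker((A - 2I)^2) \ ker(A - 2I), then set v_{i+1} = (A - 2I) v_i.

One such chain is v_1 = [[-1, -2, 1]]^T, v_2 = [[1, 3, -1]]^T. Check: (A - 2I) v_2 = [[0, 0, 0]]^T = 0.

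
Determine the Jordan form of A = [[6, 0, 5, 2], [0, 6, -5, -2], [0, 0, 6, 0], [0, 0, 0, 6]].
The characteristic polynomial is det(xI - A) = (x - 6)^4, so the eigenvalues are 6 (algebraic multiplicity 4).

For λ = 6: rank(A - 6I) = 1, rank((A - 6I)^2) = 0. The eigenspace has dimension 4 - 1 = 3, so there are 3 Jordan blocks; the rank sequence gives block sizes [2, 1, 1].

Assembling the blocks gives the Jordan form J above.

J = [[6, 1, 0, 0], [0, 6, 0, 0], [0, 0, 6, 0], [0, 0, 0, 6]]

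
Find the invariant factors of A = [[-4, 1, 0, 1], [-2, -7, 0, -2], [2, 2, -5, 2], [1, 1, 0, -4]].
The Jordan structure of A has elementary divisors (x + 5)^2, (x + 5), (x + 5). Arranging the block sizes at each eigenvalue in decreasing order and taking row products gives the invariant factors.

Invariant factors (smallest first, each dividing the next): x + 5, x + 5, (x + 5)^2.

Check: the last factor (x + 5)^2 is the minimal polynomial, and the product (x + 5)^4 is the characteristic polynomial.

x + 5, x + 5, (x + 5)^2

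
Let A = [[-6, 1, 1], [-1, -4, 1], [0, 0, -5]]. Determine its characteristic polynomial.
χ_A(x) = (x + 5)^3

xI - A = [[x + 6, -1, -1], [1, x + 4, -1], [0, 0, x + 5]].

Expanding det(xI - A) along the first row:
det(xI - A) = + (x + 6)·det([[x + 4, -1], [0, x + 5]]) - (-1)·det([[1, -1], [0, x + 5]]) + (-1)·det([[1, x + 4], [0, 0]]).

Evaluating gives χ_A(x) = x^3 + 15x^2 + 75x + 125 = (x + 5)^3.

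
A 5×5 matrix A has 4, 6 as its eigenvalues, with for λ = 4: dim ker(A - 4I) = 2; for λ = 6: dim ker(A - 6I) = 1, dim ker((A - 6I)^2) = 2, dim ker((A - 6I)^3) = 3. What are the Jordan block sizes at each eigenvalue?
λ = 4: successive nullity increments [2] count blocks of size ≥ k; block sizes are [1, 1].
λ = 6: successive nullity increments [1, 1, 1] count blocks of size ≥ k; block sizes are [3].

Jordan blocks: (4, 1), (4, 1), (6, 3)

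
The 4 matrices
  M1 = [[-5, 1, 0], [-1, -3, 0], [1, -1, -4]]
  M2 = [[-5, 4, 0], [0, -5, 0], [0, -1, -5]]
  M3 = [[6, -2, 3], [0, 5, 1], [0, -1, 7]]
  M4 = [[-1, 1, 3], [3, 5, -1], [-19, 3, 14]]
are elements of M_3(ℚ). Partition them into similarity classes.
Characteristic polynomials: χ_{M1} = (x + 4)^3, χ_{M2} = (x + 5)^3, χ_{M3} = (x - 6)^3, χ_{M4} = (x - 6)^3.

{M1}: invariant factors x + 4, (x + 4)^2.

{M2}: invariant factors x + 5, (x + 5)^2.

{M3, M4}: invariant factors (x - 6)^3.

Matrices are similar if and only if their invariant-factor lists agree; the partition into similarity classes is {M1}, {M2}, {M3, M4}.

3 classes: {M1}, {M2}, {M3, M4}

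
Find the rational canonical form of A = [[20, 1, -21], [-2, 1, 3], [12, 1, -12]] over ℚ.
The invariant factors of A (the non-unit diagonal entries of the Smith normal form of xI - A over ℚ[x]) are (x - 6)(x^2 - 3x + 1), each dividing the next. The characteristic polynomial is their product, (x - 6)(x^2 - 3x + 1).

The rational canonical form is the block-diagonal matrix of companion matrices C(f_i):
R = [[0, 0, 6], [1, 0, -19], [0, 1, 9]].

Note the characteristic polynomial does not split into linear factors over ℚ, so A has no Jordan form over ℚ; the rational canonical form exists over any field.

R = [[0, 0, 6], [1, 0, -19], [0, 1, 9]]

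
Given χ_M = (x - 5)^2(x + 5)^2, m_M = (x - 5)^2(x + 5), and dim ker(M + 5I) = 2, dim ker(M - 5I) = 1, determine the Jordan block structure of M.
λ = -5: algebraic multiplicity 2 (exponent in χ_M), largest block size 1 (exponent in m_M), 2 blocks (geometric multiplicity). These force block sizes [1, 1].
λ = 5: algebraic multiplicity 2 (exponent in χ_M), largest block size 2 (exponent in m_M), 1 block (geometric multiplicity). This forces block sizes [2].

Jordan blocks: (-5, 1), (-5, 1), (5, 2)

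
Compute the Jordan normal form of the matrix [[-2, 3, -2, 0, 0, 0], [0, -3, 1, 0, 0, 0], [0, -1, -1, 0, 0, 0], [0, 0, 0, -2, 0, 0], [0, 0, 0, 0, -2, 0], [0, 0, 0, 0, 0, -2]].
J = [[-2, 1, 0, 0, 0, 0], [0, -2, 1, 0, 0, 0], [0, 0, -2, 0, 0, 0], [0, 0, 0, -2, 0, 0], [0, 0, 0, 0, -2, 0], [0, 0, 0, 0, 0, -2]]

The characteristic polynomial is det(xI - A) = (x + 2)^6, so the eigenvalues are -2 (algebraic multiplicity 6).

For λ = -2: rank(A + 2I) = 2, rank((A + 2I)^2) = 1, rank((A + 2I)^3) = 0. The eigenspace has dimension 6 - 2 = 4, so there are 4 Jordan blocks; the rank sequence gives block sizes [3, 1, 1, 1].

Assembling the blocks gives the Jordan form J above.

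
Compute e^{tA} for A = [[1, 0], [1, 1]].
A has Jordan form J = [[1, 1], [0, 1]] with A = PJP^{-1}, so e^{tA} = P e^{tJ} P^{-1}.

For a Jordan block J_k(λ), e^{tJ_k(λ)} = e^{λt} · (I + tN + t^2 N^2/2! + ... + t^{k-1} N^{k-1}/(k-1)!) where N is the nilpotent superdiagonal part.

Assembling the blocks and conjugating back gives the entries of e^{tA} as shown above.

e^{tA} = [[e^{t}, 0], [t*e^{t}, e^{t}]]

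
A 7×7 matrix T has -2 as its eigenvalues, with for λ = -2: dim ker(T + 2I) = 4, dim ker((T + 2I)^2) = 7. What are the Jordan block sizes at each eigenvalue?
Jordan blocks: (-2, 2), (-2, 2), (-2, 2), (-2, 1)

λ = -2: successive nullity increments [4, 3] count blocks of size ≥ k; block sizes are [2, 2, 2, 1].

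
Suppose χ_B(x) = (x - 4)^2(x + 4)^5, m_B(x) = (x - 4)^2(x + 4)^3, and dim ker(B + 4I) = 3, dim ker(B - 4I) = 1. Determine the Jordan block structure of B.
λ = -4: algebraic multiplicity 5 (exponent in χ_B), largest block size 3 (exponent in m_B), 3 blocks (geometric multiplicity). These force block sizes [3, 1, 1].
λ = 4: algebraic multiplicity 2 (exponent in χ_B), largest block size 2 (exponent in m_B), 1 block (geometric multiplicity). This forces block sizes [2].

Jordan blocks: (-4, 3), (-4, 1), (-4, 1), (4, 2)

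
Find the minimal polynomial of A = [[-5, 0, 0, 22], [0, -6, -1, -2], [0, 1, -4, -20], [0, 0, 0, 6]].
m_A(x) = (x - 6)(x + 5)^2

The characteristic polynomial factors as (x - 6)(x + 5)^3. The minimal polynomial is ∏(x - λ)^{k_λ} where k_λ is the size of the largest Jordan block at λ.

For λ = -5: rank(A + 5I) = 2, and the largest Jordan block has size 2 (the smallest k with rank((A + 5I)^k) = rank((A + 5I)^(k+1))).
For λ = 6: rank(A - 6I) = 3, and the largest Jordan block has size 1 (the smallest k with rank((A - 6I)^k) = rank((A - 6I)^(k+1))).

So m_A(x) = (x - 6)(x + 5)^2.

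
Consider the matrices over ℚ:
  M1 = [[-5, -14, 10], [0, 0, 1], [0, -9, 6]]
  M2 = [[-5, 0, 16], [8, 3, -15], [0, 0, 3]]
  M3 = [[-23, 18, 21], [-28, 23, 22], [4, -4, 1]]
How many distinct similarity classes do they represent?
Characteristic polynomials: χ_{M1} = (x - 3)^2(x + 5), χ_{M2} = (x - 3)^2(x + 5), χ_{M3} = (x - 3)^2(x + 5).

{M1, M2, M3}: invariant factors (x - 3)^2(x + 5).

Matrices are similar if and only if their invariant-factor lists agree; the partition into similarity classes is {M1, M2, M3}.

1 class: {M1, M2, M3}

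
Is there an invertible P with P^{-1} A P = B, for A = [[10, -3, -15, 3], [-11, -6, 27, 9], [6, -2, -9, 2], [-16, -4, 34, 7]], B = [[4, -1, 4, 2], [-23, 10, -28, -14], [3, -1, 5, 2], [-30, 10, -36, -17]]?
Two matrices over a field are similar if and only if they have the same invariant factors.

Both A and B have characteristic polynomial (x - 3)(x - 1)(x + 1)^2 and minimal polynomial (x - 3)(x - 1)(x + 1)^2. Computing further, both have invariant factors (x - 3)(x - 1)(x + 1)^2. Hence A and B are similar.

Yes.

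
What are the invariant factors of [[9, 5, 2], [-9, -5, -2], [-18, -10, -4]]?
x, x^2

The Jordan structure of A has elementary divisors x^2, x. Arranging the block sizes at each eigenvalue in decreasing order and taking row products gives the invariant factors.

Invariant factors (smallest first, each dividing the next): x, x^2.

Check: the last factor x^2 is the minimal polynomial, and the product x^3 is the characteristic polynomial.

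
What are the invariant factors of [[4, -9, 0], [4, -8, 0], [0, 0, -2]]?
The Jordan structure of A has elementary divisors (x + 2)^2, (x + 2). Arranging the block sizes at each eigenvalue in decreasing order and taking row products gives the invariant factors.

Invariant factors (smallest first, each dividing the next): x + 2, (x + 2)^2.

Check: the last factor (x + 2)^2 is the minimal polynomial, and the product (x + 2)^3 is the characteristic polynomial.

x + 2, (x + 2)^2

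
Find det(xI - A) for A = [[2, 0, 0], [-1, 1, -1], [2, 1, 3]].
xI - A = [[x - 2, 0, 0], [1, x - 1, 1], [-2, -1, x - 3]].

Expanding det(xI - A) along the first row:
det(xI - A) = + (x - 2)·det([[x - 1, 1], [-1, x - 3]]) - (0)·det([[1, 1], [-2, x - 3]]) + (0)·det([[1, x - 1], [-2, -1]]).

Evaluating gives χ_A(x) = x^3 - 6x^2 + 12x - 8 = (x - 2)^3.

χ_A(x) = (x - 2)^3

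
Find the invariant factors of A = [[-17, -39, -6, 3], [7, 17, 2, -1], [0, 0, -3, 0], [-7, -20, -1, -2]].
The Jordan structure of A has elementary divisors (x + 3)^3, (x - 4). Arranging the block sizes at each eigenvalue in decreasing order and taking row products gives the invariant factors.

Invariant factors (smallest first, each dividing the next): (x - 4)(x + 3)^3.

Check: the last factor (x - 4)(x + 3)^3 is the minimal polynomial, and the product (x - 4)(x + 3)^3 is the characteristic polynomial.

(x - 4)(x + 3)^3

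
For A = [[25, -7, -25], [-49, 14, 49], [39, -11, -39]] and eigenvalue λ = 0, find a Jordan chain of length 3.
v_1 = [[1, -3, 2]]^T, v_2 = [[-4, 7, -6]]^T, v_3 = [[1, 0, 1]]^T

We seek v_1 ∈ ker(A^3) \ ker(A^2), then set v_{i+1} = A v_i.

One such chain is v_1 = [[1, -3, 2]]^T, v_2 = [[-4, 7, -6]]^T, v_3 = [[1, 0, 1]]^T. Check: A v_3 = [[0, 0, 0]]^T = 0.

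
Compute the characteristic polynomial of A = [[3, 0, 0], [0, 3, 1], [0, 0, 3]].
χ_A(x) = (x - 3)^3

xI - A = [[x - 3, 0, 0], [0, x - 3, -1], [0, 0, x - 3]].

Expanding det(xI - A) along the first row:
det(xI - A) = + (x - 3)·det([[x - 3, -1], [0, x - 3]]) - (0)·det([[0, -1], [0, x - 3]]) + (0)·det([[0, x - 3], [0, 0]]).

Evaluating gives χ_A(x) = x^3 - 9x^2 + 27x - 27 = (x - 3)^3.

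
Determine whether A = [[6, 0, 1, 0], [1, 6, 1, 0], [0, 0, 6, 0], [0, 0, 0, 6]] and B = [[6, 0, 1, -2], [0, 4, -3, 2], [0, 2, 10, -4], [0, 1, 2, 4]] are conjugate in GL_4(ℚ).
Two matrices over a field are similar if and only if they have the same invariant factors.

Both A and B have characteristic polynomial (x - 6)^4 and minimal polynomial (x - 6)^3. Computing further, both have invariant factors x - 6, (x - 6)^3. Hence A and B are similar.

Yes.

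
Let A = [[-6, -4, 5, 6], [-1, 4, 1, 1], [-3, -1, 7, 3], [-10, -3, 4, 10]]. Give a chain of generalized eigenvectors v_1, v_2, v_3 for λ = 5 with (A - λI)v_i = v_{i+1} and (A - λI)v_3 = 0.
v_1 = [[0, 0, -1, 1]]^T, v_2 = [[1, 0, 1, 1]]^T, v_3 = [[0, 1, 2, -1]]^T

We seek v_1 ∈ ker((A - 5I)^3) \ ker((A - 5I)^2), then set v_{i+1} = (A - 5I) v_i.

One such chain is v_1 = [[0, 0, -1, 1]]^T, v_2 = [[1, 0, 1, 1]]^T, v_3 = [[0, 1, 2, -1]]^T. Check: (A - 5I) v_3 = [[0, 0, 0, 0]]^T = 0.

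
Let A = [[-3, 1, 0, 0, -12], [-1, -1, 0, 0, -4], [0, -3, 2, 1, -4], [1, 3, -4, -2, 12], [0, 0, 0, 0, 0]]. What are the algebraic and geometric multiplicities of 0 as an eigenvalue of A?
The characteristic polynomial is x^3(x + 2)^2, so the factor x appears with exponent 3: the algebraic multiplicity is 3.

rank(A) = 3, so the eigenspace has dimension 5 - 3 = 2: the geometric multiplicity is 2.

Since 2 < 3, A is not diagonalizable.

algebraic multiplicity 3, geometric multiplicity 2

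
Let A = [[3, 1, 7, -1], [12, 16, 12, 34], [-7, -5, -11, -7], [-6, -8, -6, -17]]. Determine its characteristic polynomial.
χ_A(x) = x(x + 1)(x + 4)^2

xI - A = [[x - 3, -1, -7, 1], [-12, x - 16, -12, -34], [7, 5, x + 11, 7], [6, 8, 6, x + 17]].

Expanding det(xI - A) along the first row:
det(xI - A) = + (x - 3)·det([[x - 16, -12, -34], [5, x + 11, 7], [8, 6, x + 17]]) - (-1)·det([[-12, -12, -34], [7, x + 11, 7], [6, 6, x + 17]]) + (-7)·det([[-12, x - 16, -34], [7, 5, 7], [6, 8, x + 17]]) - (1)·det([[-12, x - 16, -12], [7, 5, x + 11], [6, 8, 6]]).

Evaluating gives χ_A(x) = x^4 + 9x^3 + 24x^2 + 16x = x(x + 1)(x + 4)^2.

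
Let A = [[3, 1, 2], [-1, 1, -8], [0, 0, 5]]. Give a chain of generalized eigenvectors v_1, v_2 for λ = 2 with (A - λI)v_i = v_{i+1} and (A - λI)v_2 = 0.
v_1 = [[0, 1, 0]]^T, v_2 = [[1, -1, 0]]^T

We seek v_1 ∈ ker((A - 2I)^2) \ ker(A - 2I), then set v_{i+1} = (A - 2I) v_i.

One such chain is v_1 = [[0, 1, 0]]^T, v_2 = [[1, -1, 0]]^T. Check: (A - 2I) v_2 = [[0, 0, 0]]^T = 0.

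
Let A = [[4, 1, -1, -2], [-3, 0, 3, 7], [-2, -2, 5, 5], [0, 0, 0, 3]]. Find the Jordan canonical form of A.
The characteristic polynomial is det(xI - A) = (x - 3)^4, so the eigenvalues are 3 (algebraic multiplicity 4).

For λ = 3: rank(A - 3I) = 2, rank((A - 3I)^2) = 0. The eigenspace has dimension 4 - 2 = 2, so there are 2 Jordan blocks; the rank sequence gives block sizes [2, 2].

Assembling the blocks gives the Jordan form J above.

J = [[3, 1, 0, 0], [0, 3, 0, 0], [0, 0, 3, 1], [0, 0, 0, 3]]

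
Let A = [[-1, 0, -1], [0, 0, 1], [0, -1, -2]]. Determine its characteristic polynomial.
χ_A(x) = (x + 1)^3

xI - A = [[x + 1, 0, 1], [0, x, -1], [0, 1, x + 2]].

Expanding det(xI - A) along the first row:
det(xI - A) = + (x + 1)·det([[x, -1], [1, x + 2]]) - (0)·det([[0, -1], [0, x + 2]]) + (1)·det([[0, x], [0, 1]]).

Evaluating gives χ_A(x) = x^3 + 3x^2 + 3x + 1 = (x + 1)^3.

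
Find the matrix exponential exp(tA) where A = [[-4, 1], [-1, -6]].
e^{tA} = [[(t + 1)*e^{-5*t}, t*e^{-5*t}], [-t*e^{-5*t}, (1 - t)*e^{-5*t}]]

A has Jordan form J = [[-5, 1], [0, -5]] with A = PJP^{-1}, so e^{tA} = P e^{tJ} P^{-1}.

For a Jordan block J_k(λ), e^{tJ_k(λ)} = e^{λt} · (I + tN + t^2 N^2/2! + ... + t^{k-1} N^{k-1}/(k-1)!) where N is the nilpotent superdiagonal part.

Assembling the blocks and conjugating back gives the entries of e^{tA} as shown above.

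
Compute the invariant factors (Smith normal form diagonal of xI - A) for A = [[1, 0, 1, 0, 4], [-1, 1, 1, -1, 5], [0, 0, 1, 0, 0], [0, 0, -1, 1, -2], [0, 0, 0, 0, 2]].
(x - 1)^2, (x - 2)(x - 1)^2

The Jordan structure of A has elementary divisors (x - 1)^2, (x - 1)^2, (x - 2). Arranging the block sizes at each eigenvalue in decreasing order and taking row products gives the invariant factors.

Invariant factors (smallest first, each dividing the next): (x - 1)^2, (x - 2)(x - 1)^2.

Check: the last factor (x - 2)(x - 1)^2 is the minimal polynomial, and the product (x - 2)(x - 1)^4 is the characteristic polynomial.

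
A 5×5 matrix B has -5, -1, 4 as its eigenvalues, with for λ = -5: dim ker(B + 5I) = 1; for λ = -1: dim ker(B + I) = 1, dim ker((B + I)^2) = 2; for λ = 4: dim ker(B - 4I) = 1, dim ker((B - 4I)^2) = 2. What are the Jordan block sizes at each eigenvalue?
Jordan blocks: (-5, 1), (-1, 2), (4, 2)

λ = -5: successive nullity increments [1] count blocks of size ≥ k; block sizes are [1].
λ = -1: successive nullity increments [1, 1] count blocks of size ≥ k; block sizes are [2].
λ = 4: successive nullity increments [1, 1] count blocks of size ≥ k; block sizes are [2].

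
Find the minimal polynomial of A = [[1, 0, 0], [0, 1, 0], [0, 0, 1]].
The characteristic polynomial factors as (x - 1)^3. The minimal polynomial is ∏(x - λ)^{k_λ} where k_λ is the size of the largest Jordan block at λ.

For λ = 1: rank(A - I) = 0, and the largest Jordan block has size 1 (the smallest k with rank((A - I)^k) = rank((A - I)^(k+1))).

So m_A(x) = x - 1.

m_A(x) = x - 1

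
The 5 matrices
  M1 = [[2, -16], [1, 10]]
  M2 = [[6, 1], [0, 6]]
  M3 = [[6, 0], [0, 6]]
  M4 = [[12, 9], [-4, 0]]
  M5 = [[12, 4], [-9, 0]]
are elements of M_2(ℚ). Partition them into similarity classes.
2 classes: {M1, M2, M4, M5}, {M3}

Characteristic polynomials: χ_{M1} = (x - 6)^2, χ_{M2} = (x - 6)^2, χ_{M3} = (x - 6)^2, χ_{M4} = (x - 6)^2, χ_{M5} = (x - 6)^2.

{M1, M2, M4, M5}: invariant factors (x - 6)^2.

{M3}: invariant factors x - 6, x - 6.

Matrices are similar if and only if their invariant-factor lists agree; the partition into similarity classes is {M1, M2, M4, M5}, {M3}.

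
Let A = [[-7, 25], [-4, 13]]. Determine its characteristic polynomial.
xI - A = [[x + 7, -25], [4, x - 13]].

Expanding det(xI - A) along the first row:
det(xI - A) = + (x + 7)·det([[x - 13]]) - (-25)·det([[4]]).

Evaluating gives χ_A(x) = x^2 - 6x + 9 = (x - 3)^2.

χ_A(x) = (x - 3)^2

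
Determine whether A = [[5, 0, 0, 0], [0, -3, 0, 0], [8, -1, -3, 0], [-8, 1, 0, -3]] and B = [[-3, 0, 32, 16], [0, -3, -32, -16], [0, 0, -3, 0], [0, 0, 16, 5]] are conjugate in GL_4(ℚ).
Both have characteristic polynomial (x - 5)(x + 3)^3, but the minimal polynomial of A is (x - 5)(x + 3)^2 while the minimal polynomial of B is (x - 5)(x + 3). The minimal polynomial is a similarity invariant, so A and B are not similar.

No.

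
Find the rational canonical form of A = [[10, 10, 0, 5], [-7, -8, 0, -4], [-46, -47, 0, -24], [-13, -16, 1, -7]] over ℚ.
R = [[0, 0, 0, 5], [1, 0, 0, -4], [0, 1, 0, -1], [0, 0, 1, -5]]

The invariant factors of A (the non-unit diagonal entries of the Smith normal form of xI - A over ℚ[x]) are (x + 5)(x^3 + x - 1), each dividing the next. The characteristic polynomial is their product, (x + 5)(x^3 + x - 1).

The rational canonical form is the block-diagonal matrix of companion matrices C(f_i):
R = [[0, 0, 0, 5], [1, 0, 0, -4], [0, 1, 0, -1], [0, 0, 1, -5]].

Note the characteristic polynomial does not split into linear factors over ℚ, so A has no Jordan form over ℚ; the rational canonical form exists over any field.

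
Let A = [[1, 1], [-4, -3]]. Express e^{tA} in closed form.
e^{tA} = [[(2*t + 1)*e^{-t}, t*e^{-t}], [-4*t*e^{-t}, (1 - 2*t)*e^{-t}]]

A has Jordan form J = [[-1, 1], [0, -1]] with A = PJP^{-1}, so e^{tA} = P e^{tJ} P^{-1}.

For a Jordan block J_k(λ), e^{tJ_k(λ)} = e^{λt} · (I + tN + t^2 N^2/2! + ... + t^{k-1} N^{k-1}/(k-1)!) where N is the nilpotent superdiagonal part.

Assembling the blocks and conjugating back gives the entries of e^{tA} as shown above.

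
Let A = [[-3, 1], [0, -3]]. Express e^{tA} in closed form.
e^{tA} = [[e^{-3*t}, t*e^{-3*t}], [0, e^{-3*t}]]

A has Jordan form J = [[-3, 1], [0, -3]] with A = PJP^{-1}, so e^{tA} = P e^{tJ} P^{-1}.

For a Jordan block J_k(λ), e^{tJ_k(λ)} = e^{λt} · (I + tN + t^2 N^2/2! + ... + t^{k-1} N^{k-1}/(k-1)!) where N is the nilpotent superdiagonal part.

Assembling the blocks and conjugating back gives the entries of e^{tA} as shown above.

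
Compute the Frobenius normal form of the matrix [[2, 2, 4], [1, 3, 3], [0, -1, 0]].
R = [[0, 0, 2], [1, 0, -7], [0, 1, 5]]

The invariant factors of A (the non-unit diagonal entries of the Smith normal form of xI - A over ℚ[x]) are (x - 2)(x^2 - 3x + 1), each dividing the next. The characteristic polynomial is their product, (x - 2)(x^2 - 3x + 1).

The rational canonical form is the block-diagonal matrix of companion matrices C(f_i):
R = [[0, 0, 2], [1, 0, -7], [0, 1, 5]].

Note the characteristic polynomial does not split into linear factors over ℚ, so A has no Jordan form over ℚ; the rational canonical form exists over any field.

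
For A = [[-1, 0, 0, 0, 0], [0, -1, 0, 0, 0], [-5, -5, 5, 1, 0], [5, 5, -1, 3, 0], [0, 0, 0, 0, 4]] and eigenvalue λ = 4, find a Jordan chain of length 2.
v_1 = [[0, 0, -2, 3, 1]]^T, v_2 = [[0, 0, 1, -1, 0]]^T

We seek v_1 ∈ ker((A - 4I)^2) \ ker(A - 4I), then set v_{i+1} = (A - 4I) v_i.

One such chain is v_1 = [[0, 0, -2, 3, 1]]^T, v_2 = [[0, 0, 1, -1, 0]]^T. Check: (A - 4I) v_2 = [[0, 0, 0, 0, 0]]^T = 0.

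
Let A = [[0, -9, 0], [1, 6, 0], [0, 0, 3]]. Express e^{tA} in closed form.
e^{tA} = [[(1 - 3*t)*e^{3*t}, -9*t*e^{3*t}, 0], [t*e^{3*t}, (3*t + 1)*e^{3*t}, 0], [0, 0, e^{3*t}]]

A has Jordan form J = [[3, 1, 0], [0, 3, 0], [0, 0, 3]] with A = PJP^{-1}, so e^{tA} = P e^{tJ} P^{-1}.

For a Jordan block J_k(λ), e^{tJ_k(λ)} = e^{λt} · (I + tN + t^2 N^2/2! + ... + t^{k-1} N^{k-1}/(k-1)!) where N is the nilpotent superdiagonal part.

Assembling the blocks and conjugating back gives the entries of e^{tA} as shown above.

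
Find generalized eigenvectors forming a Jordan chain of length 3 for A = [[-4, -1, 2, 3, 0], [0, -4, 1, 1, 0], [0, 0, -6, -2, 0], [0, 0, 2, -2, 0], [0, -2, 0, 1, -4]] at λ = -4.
We seek v_1 ∈ ker((A + 4I)^3) \ ker((A + 4I)^2), then set v_{i+1} = (A + 4I) v_i.

One such chain is v_1 = [[-1, 0, 1, 0, 1]]^T, v_2 = [[2, 1, -2, 2, 0]]^T, v_3 = [[1, 0, 0, 0, 0]]^T. Check: (A + 4I) v_3 = [[0, 0, 0, 0, 0]]^T = 0.

v_1 = [[-1, 0, 1, 0, 1]]^T, v_2 = [[2, 1, -2, 2, 0]]^T, v_3 = [[1, 0, 0, 0, 0]]^T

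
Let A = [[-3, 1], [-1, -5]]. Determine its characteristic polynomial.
xI - A = [[x + 3, -1], [1, x + 5]].

Expanding det(xI - A) along the first row:
det(xI - A) = + (x + 3)·det([[x + 5]]) - (-1)·det([[1]]).

Evaluating gives χ_A(x) = x^2 + 8x + 16 = (x + 4)^2.

χ_A(x) = (x + 4)^2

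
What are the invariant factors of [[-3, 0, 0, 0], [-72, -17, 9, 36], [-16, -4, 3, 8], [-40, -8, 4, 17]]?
x - 1, (x - 1)^2(x + 3)

The Jordan structure of A has elementary divisors (x + 3), (x - 1)^2, (x - 1). Arranging the block sizes at each eigenvalue in decreasing order and taking row products gives the invariant factors.

Invariant factors (smallest first, each dividing the next): x - 1, (x - 1)^2(x + 3).

Check: the last factor (x - 1)^2(x + 3) is the minimal polynomial, and the product (x - 1)^3(x + 3) is the characteristic polynomial.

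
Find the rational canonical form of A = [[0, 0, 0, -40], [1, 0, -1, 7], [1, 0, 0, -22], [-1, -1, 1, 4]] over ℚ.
The invariant factors of A (the non-unit diagonal entries of the Smith normal form of xI - A over ℚ[x]) are (x - 5)(x + 2)(x^2 - x - 4), each dividing the next. The characteristic polynomial is their product, (x - 5)(x + 2)(x^2 - x - 4).

The rational canonical form is the block-diagonal matrix of companion matrices C(f_i):
R = [[0, 0, 0, -40], [1, 0, 0, -22], [0, 1, 0, 11], [0, 0, 1, 4]].

Note the characteristic polynomial does not split into linear factors over ℚ, so A has no Jordan form over ℚ; the rational canonical form exists over any field.

R = [[0, 0, 0, -40], [1, 0, 0, -22], [0, 1, 0, 11], [0, 0, 1, 4]]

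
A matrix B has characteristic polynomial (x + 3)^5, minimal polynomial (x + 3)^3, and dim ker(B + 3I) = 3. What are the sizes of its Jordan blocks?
λ = -3: algebraic multiplicity 5 (exponent in χ_B), largest block size 3 (exponent in m_B), 3 blocks (geometric multiplicity). These force block sizes [3, 1, 1].

Jordan blocks: (-3, 3), (-3, 1), (-3, 1)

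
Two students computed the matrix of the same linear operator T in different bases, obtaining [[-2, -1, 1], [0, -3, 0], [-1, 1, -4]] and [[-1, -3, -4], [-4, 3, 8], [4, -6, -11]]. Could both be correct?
Two matrices over a field are similar if and only if they have the same invariant factors.

Both A and B have characteristic polynomial (x + 3)^3 and minimal polynomial (x + 3)^2. Computing further, both have invariant factors x + 3, (x + 3)^2. Hence A and B are similar.

Yes.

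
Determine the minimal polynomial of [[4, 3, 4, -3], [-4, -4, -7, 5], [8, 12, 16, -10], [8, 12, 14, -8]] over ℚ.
m_A(x) = (x - 2)^3

The characteristic polynomial factors as (x - 2)^4. The minimal polynomial is ∏(x - λ)^{k_λ} where k_λ is the size of the largest Jordan block at λ.

For λ = 2: rank(A - 2I) = 2, and the largest Jordan block has size 3 (the smallest k with rank((A - 2I)^k) = rank((A - 2I)^(k+1))).

So m_A(x) = (x - 2)^3.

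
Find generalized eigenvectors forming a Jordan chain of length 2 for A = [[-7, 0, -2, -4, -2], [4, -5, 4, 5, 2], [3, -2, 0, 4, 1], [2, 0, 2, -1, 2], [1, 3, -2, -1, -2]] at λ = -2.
We seek v_1 ∈ ker((A + 2I)^2) \ ker(A + 2I), then set v_{i+1} = (A + 2I) v_i.

One such chain is v_1 = [[0, 0, 0, 0, 1]]^T, v_2 = [[-2, 2, 1, 2, 0]]^T. Check: (A + 2I) v_2 = [[0, 0, 0, 0, 0]]^T = 0.

v_1 = [[0, 0, 0, 0, 1]]^T, v_2 = [[-2, 2, 1, 2, 0]]^T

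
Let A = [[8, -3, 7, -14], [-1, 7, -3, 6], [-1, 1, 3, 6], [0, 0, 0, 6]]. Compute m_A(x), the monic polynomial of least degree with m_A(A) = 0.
The characteristic polynomial factors as (x - 6)^4. The minimal polynomial is ∏(x - λ)^{k_λ} where k_λ is the size of the largest Jordan block at λ.

For λ = 6: rank(A - 6I) = 2, and the largest Jordan block has size 3 (the smallest k with rank((A - 6I)^k) = rank((A - 6I)^(k+1))).

So m_A(x) = (x - 6)^3.

m_A(x) = (x - 6)^3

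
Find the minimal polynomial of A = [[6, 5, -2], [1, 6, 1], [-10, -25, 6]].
m_A(x) = (x - 6)^3

The characteristic polynomial factors as (x - 6)^3. The minimal polynomial is ∏(x - λ)^{k_λ} where k_λ is the size of the largest Jordan block at λ.

For λ = 6: rank(A - 6I) = 2, and the largest Jordan block has size 3 (the smallest k with rank((A - 6I)^k) = rank((A - 6I)^(k+1))).

So m_A(x) = (x - 6)^3.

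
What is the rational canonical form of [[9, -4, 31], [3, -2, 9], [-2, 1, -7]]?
The invariant factors of A (the non-unit diagonal entries of the Smith normal form of xI - A over ℚ[x]) are x^3 - 2x - 2, each dividing the next. The characteristic polynomial is their product, x^3 - 2x - 2.

The rational canonical form is the block-diagonal matrix of companion matrices C(f_i):
R = [[0, 0, 2], [1, 0, 2], [0, 1, 0]].

Note the characteristic polynomial does not split into linear factors over ℚ, so A has no Jordan form over ℚ; the rational canonical form exists over any field.

R = [[0, 0, 2], [1, 0, 2], [0, 1, 0]]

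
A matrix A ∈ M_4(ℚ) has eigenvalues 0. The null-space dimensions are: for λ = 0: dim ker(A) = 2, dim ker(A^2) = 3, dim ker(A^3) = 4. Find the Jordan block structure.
Jordan blocks: (0, 3), (0, 1)

λ = 0: successive nullity increments [2, 1, 1] count blocks of size ≥ k; block sizes are [3, 1].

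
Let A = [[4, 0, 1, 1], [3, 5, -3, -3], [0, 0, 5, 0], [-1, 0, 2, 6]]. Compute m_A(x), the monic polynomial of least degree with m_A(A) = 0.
The characteristic polynomial factors as (x - 5)^4. The minimal polynomial is ∏(x - λ)^{k_λ} where k_λ is the size of the largest Jordan block at λ.

For λ = 5: rank(A - 5I) = 2, and the largest Jordan block has size 3 (the smallest k with rank((A - 5I)^k) = rank((A - 5I)^(k+1))).

So m_A(x) = (x - 5)^3.

m_A(x) = (x - 5)^3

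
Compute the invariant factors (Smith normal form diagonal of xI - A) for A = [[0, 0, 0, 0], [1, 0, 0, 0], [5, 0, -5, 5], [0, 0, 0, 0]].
The Jordan structure of A has elementary divisors (x + 5), x^2, x. Arranging the block sizes at each eigenvalue in decreasing order and taking row products gives the invariant factors.

Invariant factors (smallest first, each dividing the next): x, x^2(x + 5).

Check: the last factor x^2(x + 5) is the minimal polynomial, and the product x^3(x + 5) is the characteristic polynomial.

x, x^2(x + 5)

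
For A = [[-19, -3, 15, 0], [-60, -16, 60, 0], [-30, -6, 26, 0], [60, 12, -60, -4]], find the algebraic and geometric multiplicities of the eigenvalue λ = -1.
algebraic multiplicity 1, geometric multiplicity 1

The characteristic polynomial is (x + 1)(x + 4)^3, so the factor x + 1 appears with exponent 1: the algebraic multiplicity is 1.

rank(A + I) = 3, so the eigenspace has dimension 4 - 3 = 1: the geometric multiplicity is 1.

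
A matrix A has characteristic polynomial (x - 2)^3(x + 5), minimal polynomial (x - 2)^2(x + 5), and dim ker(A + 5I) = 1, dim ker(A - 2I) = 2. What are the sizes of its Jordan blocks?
Jordan blocks: (-5, 1), (2, 2), (2, 1)

λ = -5: algebraic multiplicity 1 (exponent in χ_A), largest block size 1 (exponent in m_A), 1 block (geometric multiplicity). This forces block sizes [1].
λ = 2: algebraic multiplicity 3 (exponent in χ_A), largest block size 2 (exponent in m_A), 2 blocks (geometric multiplicity). These force block sizes [2, 1].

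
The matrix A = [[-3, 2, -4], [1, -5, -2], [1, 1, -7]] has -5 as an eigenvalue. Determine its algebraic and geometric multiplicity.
The characteristic polynomial is (x + 5)^3, so the factor x + 5 appears with exponent 3: the algebraic multiplicity is 3.

rank(A + 5I) = 2, so the eigenspace has dimension 3 - 2 = 1: the geometric multiplicity is 1.

Since 1 < 3, A is not diagonalizable.

algebraic multiplicity 3, geometric multiplicity 1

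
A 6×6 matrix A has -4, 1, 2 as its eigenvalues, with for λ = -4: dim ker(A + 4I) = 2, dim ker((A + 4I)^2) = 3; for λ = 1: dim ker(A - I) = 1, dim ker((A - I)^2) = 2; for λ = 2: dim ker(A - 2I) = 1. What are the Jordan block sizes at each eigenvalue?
λ = -4: successive nullity increments [2, 1] count blocks of size ≥ k; block sizes are [2, 1].
λ = 1: successive nullity increments [1, 1] count blocks of size ≥ k; block sizes are [2].
λ = 2: successive nullity increments [1] count blocks of size ≥ k; block sizes are [1].

Jordan blocks: (-4, 2), (-4, 1), (1, 2), (2, 1)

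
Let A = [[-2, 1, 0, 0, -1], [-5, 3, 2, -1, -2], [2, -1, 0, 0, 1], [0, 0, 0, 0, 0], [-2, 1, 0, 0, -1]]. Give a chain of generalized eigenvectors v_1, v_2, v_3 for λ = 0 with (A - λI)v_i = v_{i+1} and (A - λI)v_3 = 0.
We seek v_1 ∈ ker(A^3) \ ker(A^2), then set v_{i+1} = A v_i.

One such chain is v_1 = [[0, 0, 0, -1, 0]]^T, v_2 = [[0, 1, 0, 0, 0]]^T, v_3 = [[1, 3, -1, 0, 1]]^T. Check: A v_3 = [[0, 0, 0, 0, 0]]^T = 0.

v_1 = [[0, 0, 0, -1, 0]]^T, v_2 = [[0, 1, 0, 0, 0]]^T, v_3 = [[1, 3, -1, 0, 1]]^T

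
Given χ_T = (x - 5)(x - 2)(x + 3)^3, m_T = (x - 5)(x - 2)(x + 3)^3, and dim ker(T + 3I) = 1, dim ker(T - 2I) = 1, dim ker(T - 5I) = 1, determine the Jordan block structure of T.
Jordan blocks: (-3, 3), (2, 1), (5, 1)

λ = -3: algebraic multiplicity 3 (exponent in χ_T), largest block size 3 (exponent in m_T), 1 block (geometric multiplicity). This forces block sizes [3].
λ = 2: algebraic multiplicity 1 (exponent in χ_T), largest block size 1 (exponent in m_T), 1 block (geometric multiplicity). This forces block sizes [1].
λ = 5: algebraic multiplicity 1 (exponent in χ_T), largest block size 1 (exponent in m_T), 1 block (geometric multiplicity). This forces block sizes [1].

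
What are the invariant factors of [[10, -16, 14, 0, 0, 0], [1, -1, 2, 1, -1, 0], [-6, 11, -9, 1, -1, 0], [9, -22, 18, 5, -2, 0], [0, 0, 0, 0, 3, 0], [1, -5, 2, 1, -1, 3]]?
The Jordan structure of A has elementary divisors (x + 4), (x - 3)^3, (x - 3), (x - 3). Arranging the block sizes at each eigenvalue in decreasing order and taking row products gives the invariant factors.

Invariant factors (smallest first, each dividing the next): x - 3, x - 3, (x - 3)^3(x + 4).

Check: the last factor (x - 3)^3(x + 4) is the minimal polynomial, and the product (x - 3)^5(x + 4) is the characteristic polynomial.

x - 3, x - 3, (x - 3)^3(x + 4)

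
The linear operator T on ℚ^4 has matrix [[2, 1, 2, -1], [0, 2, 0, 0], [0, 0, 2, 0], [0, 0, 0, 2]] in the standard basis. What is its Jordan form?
J = [[2, 1, 0, 0], [0, 2, 0, 0], [0, 0, 2, 0], [0, 0, 0, 2]]

The characteristic polynomial is det(xI - A) = (x - 2)^4, so the eigenvalues are 2 (algebraic multiplicity 4).

For λ = 2: rank(A - 2I) = 1, rank((A - 2I)^2) = 0. The eigenspace has dimension 4 - 1 = 3, so there are 3 Jordan blocks; the rank sequence gives block sizes [2, 1, 1].

Assembling the blocks gives the Jordan form J above.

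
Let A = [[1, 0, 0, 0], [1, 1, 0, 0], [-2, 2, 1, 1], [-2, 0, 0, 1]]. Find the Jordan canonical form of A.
The characteristic polynomial is det(xI - A) = (x - 1)^4, so the eigenvalues are 1 (algebraic multiplicity 4).

For λ = 1: rank(A - I) = 2, rank((A - I)^2) = 0. The eigenspace has dimension 4 - 2 = 2, so there are 2 Jordan blocks; the rank sequence gives block sizes [2, 2].

Assembling the blocks gives the Jordan form J above.

J = [[1, 1, 0, 0], [0, 1, 0, 0], [0, 0, 1, 1], [0, 0, 0, 1]]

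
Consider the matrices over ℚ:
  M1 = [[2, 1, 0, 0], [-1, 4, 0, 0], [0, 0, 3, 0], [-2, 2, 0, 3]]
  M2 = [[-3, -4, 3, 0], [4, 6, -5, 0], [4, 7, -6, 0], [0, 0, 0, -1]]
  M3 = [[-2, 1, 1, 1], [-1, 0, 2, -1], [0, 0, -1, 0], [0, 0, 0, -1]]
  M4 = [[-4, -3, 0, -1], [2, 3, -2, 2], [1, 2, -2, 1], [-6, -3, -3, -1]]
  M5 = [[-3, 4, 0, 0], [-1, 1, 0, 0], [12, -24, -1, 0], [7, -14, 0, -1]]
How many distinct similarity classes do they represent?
Characteristic polynomials: χ_{M1} = (x - 3)^4, χ_{M2} = (x + 1)^4, χ_{M3} = (x + 1)^4, χ_{M4} = (x + 1)^4, χ_{M5} = (x + 1)^4.

{M1}: invariant factors x - 3, x - 3, (x - 3)^2.

{M2, M3, M4}: invariant factors x + 1, (x + 1)^3.

{M5}: invariant factors x + 1, x + 1, (x + 1)^2.

Matrices are similar if and only if their invariant-factor lists agree; the partition into similarity classes is {M1}, {M2, M3, M4}, {M5}.

3 classes: {M1}, {M2, M3, M4}, {M5}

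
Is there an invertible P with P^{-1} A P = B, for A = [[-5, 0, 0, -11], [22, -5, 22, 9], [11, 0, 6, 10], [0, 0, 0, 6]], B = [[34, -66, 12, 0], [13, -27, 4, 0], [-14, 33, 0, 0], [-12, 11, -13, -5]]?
Two matrices over a field are similar if and only if they have the same invariant factors.

Both A and B have characteristic polynomial (x - 6)^2(x + 5)^2 and minimal polynomial (x - 6)^2(x + 5). Computing further, both have invariant factors x + 5, (x - 6)^2(x + 5). Hence A and B are similar.

Yes.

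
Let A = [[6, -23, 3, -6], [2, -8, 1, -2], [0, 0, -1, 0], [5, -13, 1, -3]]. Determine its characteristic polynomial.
xI - A = [[x - 6, 23, -3, 6], [-2, x + 8, -1, 2], [0, 0, x + 1, 0], [-5, 13, -1, x + 3]].

Expanding det(xI - A) along the first row:
det(xI - A) = + (x - 6)·det([[x + 8, -1, 2], [0, x + 1, 0], [13, -1, x + 3]]) - (23)·det([[-2, -1, 2], [0, x + 1, 0], [-5, -1, x + 3]]) + (-3)·det([[-2, x + 8, 2], [0, 0, 0], [-5, 13, x + 3]]) - (6)·det([[-2, x + 8, -1], [0, 0, x + 1], [-5, 13, -1]]).

Evaluating gives χ_A(x) = x^4 + 6x^3 + 13x^2 + 12x + 4 = (x + 1)^2(x + 2)^2.

χ_A(x) = (x + 1)^2(x + 2)^2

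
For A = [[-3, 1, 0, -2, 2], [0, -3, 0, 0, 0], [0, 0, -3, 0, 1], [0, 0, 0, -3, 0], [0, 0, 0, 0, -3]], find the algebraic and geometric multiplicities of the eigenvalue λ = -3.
The characteristic polynomial is (x + 3)^5, so the factor x + 3 appears with exponent 5: the algebraic multiplicity is 5.

rank(A + 3I) = 2, so the eigenspace has dimension 5 - 2 = 3: the geometric multiplicity is 3.

Since 3 < 5, A is not diagonalizable.

algebraic multiplicity 5, geometric multiplicity 3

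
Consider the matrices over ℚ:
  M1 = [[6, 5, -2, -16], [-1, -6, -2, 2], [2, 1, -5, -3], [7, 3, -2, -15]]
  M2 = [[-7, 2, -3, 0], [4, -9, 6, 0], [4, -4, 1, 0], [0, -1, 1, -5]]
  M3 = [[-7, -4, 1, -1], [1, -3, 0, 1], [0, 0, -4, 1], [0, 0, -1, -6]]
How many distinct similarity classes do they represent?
1 class: {M1, M2, M3}

Characteristic polynomials: χ_{M1} = (x + 5)^4, χ_{M2} = (x + 5)^4, χ_{M3} = (x + 5)^4.

{M1, M2, M3}: invariant factors (x + 5)^2, (x + 5)^2.

Matrices are similar if and only if their invariant-factor lists agree; the partition into similarity classes is {M1, M2, M3}.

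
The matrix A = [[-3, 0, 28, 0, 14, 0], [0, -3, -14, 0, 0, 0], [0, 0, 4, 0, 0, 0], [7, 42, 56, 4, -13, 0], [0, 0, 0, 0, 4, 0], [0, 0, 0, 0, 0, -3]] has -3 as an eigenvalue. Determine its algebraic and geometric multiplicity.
algebraic multiplicity 3, geometric multiplicity 3

The characteristic polynomial is (x - 4)^3(x + 3)^3, so the factor x + 3 appears with exponent 3: the algebraic multiplicity is 3.

rank(A + 3I) = 3, so the eigenspace has dimension 6 - 3 = 3: the geometric multiplicity is 3.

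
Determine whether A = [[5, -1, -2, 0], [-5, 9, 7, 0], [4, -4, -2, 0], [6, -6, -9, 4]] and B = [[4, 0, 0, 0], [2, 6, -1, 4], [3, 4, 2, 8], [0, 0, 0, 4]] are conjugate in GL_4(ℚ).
Yes.

Two matrices over a field are similar if and only if they have the same invariant factors.

Both A and B have characteristic polynomial (x - 4)^4 and minimal polynomial (x - 4)^3. Computing further, both have invariant factors x - 4, (x - 4)^3. Hence A and B are similar.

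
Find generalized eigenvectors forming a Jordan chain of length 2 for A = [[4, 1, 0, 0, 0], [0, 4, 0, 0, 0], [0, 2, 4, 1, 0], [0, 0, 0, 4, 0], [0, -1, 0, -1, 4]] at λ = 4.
We seek v_1 ∈ ker((A - 4I)^2) \ ker(A - 4I), then set v_{i+1} = (A - 4I) v_i.

One such chain is v_1 = [[-2, 1, -1, -2, -1]]^T, v_2 = [[1, 0, 0, 0, 1]]^T. Check: (A - 4I) v_2 = [[0, 0, 0, 0, 0]]^T = 0.

v_1 = [[-2, 1, -1, -2, -1]]^T, v_2 = [[1, 0, 0, 0, 1]]^T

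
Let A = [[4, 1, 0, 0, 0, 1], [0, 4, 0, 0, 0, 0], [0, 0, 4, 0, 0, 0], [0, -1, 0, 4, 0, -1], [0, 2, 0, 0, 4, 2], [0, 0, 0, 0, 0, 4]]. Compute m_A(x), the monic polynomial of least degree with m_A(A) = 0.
The characteristic polynomial factors as (x - 4)^6. The minimal polynomial is ∏(x - λ)^{k_λ} where k_λ is the size of the largest Jordan block at λ.

For λ = 4: rank(A - 4I) = 1, and the largest Jordan block has size 2 (the smallest k with rank((A - 4I)^k) = rank((A - 4I)^(k+1))).

So m_A(x) = (x - 4)^2.

m_A(x) = (x - 4)^2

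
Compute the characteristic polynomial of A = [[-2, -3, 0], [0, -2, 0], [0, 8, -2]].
χ_A(x) = (x + 2)^3

xI - A = [[x + 2, 3, 0], [0, x + 2, 0], [0, -8, x + 2]].

Expanding det(xI - A) along the first row:
det(xI - A) = + (x + 2)·det([[x + 2, 0], [-8, x + 2]]) - (3)·det([[0, 0], [0, x + 2]]) + (0)·det([[0, x + 2], [0, -8]]).

Evaluating gives χ_A(x) = x^3 + 6x^2 + 12x + 8 = (x + 2)^3.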